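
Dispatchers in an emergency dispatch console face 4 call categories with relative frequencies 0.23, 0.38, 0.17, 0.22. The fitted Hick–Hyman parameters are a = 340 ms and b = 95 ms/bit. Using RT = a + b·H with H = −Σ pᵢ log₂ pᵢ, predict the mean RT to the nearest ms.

524 ms

H = 0.23·log₂(1/0.23) + 0.38·log₂(1/0.38) + 0.17·log₂(1/0.17) + 0.22·log₂(1/0.22) = 1.9333 bits.
RT = 340 + 95 × 1.9333 = 523.66 ms.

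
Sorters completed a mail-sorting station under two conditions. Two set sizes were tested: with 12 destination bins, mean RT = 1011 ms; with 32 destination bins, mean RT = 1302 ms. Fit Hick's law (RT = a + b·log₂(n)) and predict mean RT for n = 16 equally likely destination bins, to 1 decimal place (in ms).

Fit slope and intercept:
  b = (1302 − 1011) / (log₂ 32 − log₂ 12) = 291 / (5 − 3.5850) = 205.648 ms/bit
  a = 1011 − 205.648 × 3.5850 = 273.759 ms
Then RT(16) = 273.759 + 205.648 × log₂ 16 = 273.759 + 205.648 × 4 ≈ 1096.352 ms.

1096.4 ms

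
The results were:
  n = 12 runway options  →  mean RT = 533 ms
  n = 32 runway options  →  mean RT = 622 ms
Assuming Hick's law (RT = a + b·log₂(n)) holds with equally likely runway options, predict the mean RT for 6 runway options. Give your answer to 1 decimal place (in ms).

With log₂ n on the abscissa the relation is linear; from the two conditions:
  b = (622 − 533) / (log₂ 32 − log₂ 12) = 89 / (5 − 3.5850) = 62.896 ms/bit
  a = 533 − 62.896 × 3.5850 = 307.521 ms
Then RT(6) = 307.521 + 62.896 × log₂ 6 = 307.521 + 62.896 × 2.5850 ≈ 470.104 ms.

470.1 ms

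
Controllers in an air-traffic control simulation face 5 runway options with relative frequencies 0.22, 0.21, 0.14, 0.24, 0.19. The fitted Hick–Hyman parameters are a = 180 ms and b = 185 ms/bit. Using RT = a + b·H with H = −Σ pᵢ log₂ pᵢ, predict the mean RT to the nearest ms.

605 ms

H = 0.22·log₂(1/0.22) + 0.21·log₂(1/0.21) + 0.14·log₂(1/0.14) + 0.24·log₂(1/0.24) + 0.19·log₂(1/0.19) = 2.2999 bits.
RT = 180 + 185 × 2.2999 = 605.48 ms.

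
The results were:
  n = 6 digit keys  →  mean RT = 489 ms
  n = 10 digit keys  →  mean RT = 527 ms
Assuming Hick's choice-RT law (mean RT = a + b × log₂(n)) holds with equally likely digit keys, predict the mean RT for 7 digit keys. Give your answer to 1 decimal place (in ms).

500.5 ms

Fit slope and intercept:
  b = (527 − 489) / (log₂ 10 − log₂ 6) = 38 / (3.3219 − 2.5850) = 51.563 ms/bit
  a = 489 − 51.563 × 2.5850 = 355.712 ms
Then RT(7) = 355.712 + 51.563 × log₂ 7 = 355.712 + 51.563 × 2.8074 ≈ 500.467 ms.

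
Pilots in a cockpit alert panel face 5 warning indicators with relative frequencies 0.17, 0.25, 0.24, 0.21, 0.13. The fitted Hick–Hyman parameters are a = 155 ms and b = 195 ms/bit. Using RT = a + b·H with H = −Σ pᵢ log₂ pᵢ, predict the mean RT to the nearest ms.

H = 0.17·log₂(1/0.17) + 0.25·log₂(1/0.25) + 0.24·log₂(1/0.24) + 0.21·log₂(1/0.21) + 0.13·log₂(1/0.13) = 2.2842 bits.
RT = 155 + 195 × 2.2842 = 600.42 ms.

600 ms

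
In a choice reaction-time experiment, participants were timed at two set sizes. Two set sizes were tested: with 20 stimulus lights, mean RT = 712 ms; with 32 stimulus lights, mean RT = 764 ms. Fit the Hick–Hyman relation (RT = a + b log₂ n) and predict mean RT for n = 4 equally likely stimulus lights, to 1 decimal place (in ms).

533.9 ms

Solve the two-equation system in a and b:
  b = (764 − 712) / (log₂ 32 − log₂ 20) = 52 / (5 − 4.3219) = 76.688 ms/bit
  a = 712 − 76.688 × 4.3219 = 380.560 ms
Then RT(4) = 380.560 + 76.688 × log₂ 4 = 380.560 + 76.688 × 2 ≈ 533.936 ms.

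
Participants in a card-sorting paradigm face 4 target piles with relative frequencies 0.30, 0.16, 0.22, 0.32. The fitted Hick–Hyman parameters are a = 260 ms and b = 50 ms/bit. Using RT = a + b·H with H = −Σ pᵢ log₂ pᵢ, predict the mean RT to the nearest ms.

358 ms

Entropy contributions −pᵢ log₂ pᵢ: 0.5211, 0.4230, 0.4806, 0.5260; sum H = 1.9507 bits.
RT = a + bH = 260 + 50·1.9507 = 357.54 ms.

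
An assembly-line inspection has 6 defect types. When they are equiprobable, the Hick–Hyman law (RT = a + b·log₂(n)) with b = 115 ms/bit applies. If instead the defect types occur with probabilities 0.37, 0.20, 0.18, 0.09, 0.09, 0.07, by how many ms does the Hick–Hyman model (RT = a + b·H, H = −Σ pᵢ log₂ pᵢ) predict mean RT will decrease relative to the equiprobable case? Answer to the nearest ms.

29 ms

The RT saving is b·ΔH. Equiprobable H₀ = log₂(6) = 2.5850 bits; with the given probabilities H = 2.3343 bits.
b·(H₀ − H) = 115 × (2.5850 − 2.3343) = 28.83 ms.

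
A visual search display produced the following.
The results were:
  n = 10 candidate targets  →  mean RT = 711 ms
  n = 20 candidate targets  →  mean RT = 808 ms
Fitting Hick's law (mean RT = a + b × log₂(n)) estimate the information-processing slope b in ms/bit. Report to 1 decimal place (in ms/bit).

97.0 ms/bit

b = (RT₂ − RT₁)/(log₂ n₂ − log₂ n₁) = (808 − 711)/(4.3219 − 3.3219) = 97.000 ms/bit.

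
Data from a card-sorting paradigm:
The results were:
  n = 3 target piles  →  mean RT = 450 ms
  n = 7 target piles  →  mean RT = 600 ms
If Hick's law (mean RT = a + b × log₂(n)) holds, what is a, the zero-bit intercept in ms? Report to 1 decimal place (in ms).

255.5 ms

b = (RT₂ − RT₁)/(log₂ n₂ − log₂ n₁) = (600 − 450)/(2.8074 − 1.5850) = 122.710 ms/bit.
a = RT₁ − b·log₂ n₁ = 450 − 122.710 × 1.5850 = 255.509 ms.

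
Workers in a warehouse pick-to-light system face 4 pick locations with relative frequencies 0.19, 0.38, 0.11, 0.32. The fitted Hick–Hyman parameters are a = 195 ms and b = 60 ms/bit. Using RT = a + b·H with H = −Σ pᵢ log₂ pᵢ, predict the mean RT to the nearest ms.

307 ms

Entropy contributions −pᵢ log₂ pᵢ: 0.4552, 0.5305, 0.3503, 0.5260; sum H = 1.8620 bits.
RT = a + bH = 195 + 60·1.8620 = 306.72 ms.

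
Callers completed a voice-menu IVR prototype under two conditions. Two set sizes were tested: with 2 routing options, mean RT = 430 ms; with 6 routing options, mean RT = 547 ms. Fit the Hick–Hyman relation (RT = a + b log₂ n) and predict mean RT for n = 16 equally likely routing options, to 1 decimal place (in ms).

Fit slope and intercept:
  b = (547 − 430) / (log₂ 6 − log₂ 2) = 117 / (2.5850 − 1) = 73.819 ms/bit
  a = 430 − 73.819 × 1 = 356.181 ms
Then RT(16) = 356.181 + 73.819 × log₂ 16 = 356.181 + 73.819 × 4 ≈ 651.456 ms.

651.5 ms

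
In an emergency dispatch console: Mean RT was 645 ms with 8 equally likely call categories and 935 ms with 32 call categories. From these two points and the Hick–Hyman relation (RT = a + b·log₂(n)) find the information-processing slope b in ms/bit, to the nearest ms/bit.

145 ms/bit

b = (RT₂ − RT₁)/(log₂ n₂ − log₂ n₁) = (935 − 645)/(5 − 3) = 145 ms/bit.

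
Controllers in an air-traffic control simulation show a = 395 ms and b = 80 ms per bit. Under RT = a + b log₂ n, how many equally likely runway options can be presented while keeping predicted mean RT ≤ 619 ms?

6

Set 395 + 80·log₂ n ≤ 619 → log₂ n ≤ (619 − 395)/80 = 2.8000.
So n ≤ 2^2.8000 = 6.964; the largest integer n is 6.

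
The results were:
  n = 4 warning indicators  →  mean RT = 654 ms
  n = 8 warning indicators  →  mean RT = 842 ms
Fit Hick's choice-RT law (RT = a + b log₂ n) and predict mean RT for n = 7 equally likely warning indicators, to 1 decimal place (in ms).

Solve the two-equation system in a and b:
  b = (842 − 654) / (log₂ 8 − log₂ 4) = 188 / (3 − 2) = 188.000 ms/bit
  a = 654 − 188.000 × 2 = 278.000 ms
Then RT(7) = 278.000 + 188.000 × log₂ 7 = 278.000 + 188.000 × 2.8074 ≈ 805.783 ms.

805.8 ms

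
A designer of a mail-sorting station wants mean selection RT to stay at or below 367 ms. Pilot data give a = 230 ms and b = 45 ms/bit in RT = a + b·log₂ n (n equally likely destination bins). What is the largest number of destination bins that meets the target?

8

45·log₂ n ≤ 367 − 230 = 137, giving log₂ n ≤ 3.0444 and n ≤ 8.250. The largest whole number is 8.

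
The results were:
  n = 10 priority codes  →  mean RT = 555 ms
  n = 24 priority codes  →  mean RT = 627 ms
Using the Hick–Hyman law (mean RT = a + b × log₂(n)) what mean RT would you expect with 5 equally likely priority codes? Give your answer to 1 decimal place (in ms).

Solve the two-equation system in a and b:
  b = (627 − 555) / (log₂ 24 − log₂ 10) = 72 / (4.5850 − 3.3219) = 57.006 ms/bit
  a = 555 − 57.006 × 3.3219 = 365.632 ms
Then RT(5) = 365.632 + 57.006 × log₂ 5 = 365.632 + 57.006 × 2.3219 ≈ 497.994 ms.

498.0 ms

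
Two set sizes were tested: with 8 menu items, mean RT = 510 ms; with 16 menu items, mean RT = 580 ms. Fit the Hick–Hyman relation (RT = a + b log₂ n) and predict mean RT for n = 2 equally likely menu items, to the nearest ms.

Fit slope and intercept:
  b = (580 − 510) / (log₂ 16 − log₂ 8) = 70 / (4 − 3) = 70 ms/bit
  a = 510 − 70 × 3 = 300 ms
Then RT(2) = 300 + 70 × log₂ 2 = 300 + 70 × 1 ≈ 370.000 ms.

370 ms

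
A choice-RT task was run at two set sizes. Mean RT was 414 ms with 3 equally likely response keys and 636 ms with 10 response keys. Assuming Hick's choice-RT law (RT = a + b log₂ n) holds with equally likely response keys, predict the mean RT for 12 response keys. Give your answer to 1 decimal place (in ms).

669.6 ms

With log₂ n on the abscissa the relation is linear; from the two conditions:
  b = (636 − 414) / (log₂ 10 − log₂ 3) = 222 / (3.3219 − 1.5850) = 127.809 ms/bit
  a = 414 − 127.809 × 1.5850 = 211.427 ms
Then RT(12) = 211.427 + 127.809 × log₂ 12 = 211.427 + 127.809 × 3.5850 ≈ 669.618 ms.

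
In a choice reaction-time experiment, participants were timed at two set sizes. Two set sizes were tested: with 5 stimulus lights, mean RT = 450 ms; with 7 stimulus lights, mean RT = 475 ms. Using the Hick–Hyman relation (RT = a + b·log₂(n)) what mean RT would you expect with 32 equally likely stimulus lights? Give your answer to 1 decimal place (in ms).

587.9 ms

RT is linear in log₂ n, so two points fix the line:
  b = (475 − 450) / (log₂ 7 − log₂ 5) = 25 / (2.8074 − 2.3219) = 51.501 ms/bit
  a = 450 − 51.501 × 2.3219 = 330.418 ms
Then RT(32) = 330.418 + 51.501 × log₂ 32 = 330.418 + 51.501 × 5 ≈ 587.924 ms.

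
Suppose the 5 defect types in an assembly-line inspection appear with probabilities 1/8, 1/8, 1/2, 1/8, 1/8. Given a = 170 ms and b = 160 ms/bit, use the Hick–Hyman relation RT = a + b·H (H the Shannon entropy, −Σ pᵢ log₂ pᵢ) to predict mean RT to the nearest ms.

H = −Σ pᵢ log₂ pᵢ = 0.125·3 + 0.125·3 + 0.5·1 + 0.125·3 + 0.125·3 = 2.000 bits.
RT = 170 + 160 × 2.000 = 490.00 ms.

490 ms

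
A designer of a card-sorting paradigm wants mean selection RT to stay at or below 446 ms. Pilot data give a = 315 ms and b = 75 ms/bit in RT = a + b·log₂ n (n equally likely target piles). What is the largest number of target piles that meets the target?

Information budget: (446 − 315)/75 = 1.7467 bits, so n ≤ 2^1.7467 = 3.356 → at most 3.

3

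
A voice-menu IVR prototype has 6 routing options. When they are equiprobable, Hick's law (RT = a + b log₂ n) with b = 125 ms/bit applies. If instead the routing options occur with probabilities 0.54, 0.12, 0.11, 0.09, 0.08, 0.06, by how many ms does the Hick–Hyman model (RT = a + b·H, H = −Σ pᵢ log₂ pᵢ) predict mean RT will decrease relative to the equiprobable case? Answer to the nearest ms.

Equiprobable entropy H₀ = log₂ 6 = 2.5850 bits.
Skewed entropy H = −Σ pᵢ log₂ pᵢ = 2.0451 bits.
ΔRT = b·(H₀ − H) = 125 × 0.5399 = 67.48 ms.

67 ms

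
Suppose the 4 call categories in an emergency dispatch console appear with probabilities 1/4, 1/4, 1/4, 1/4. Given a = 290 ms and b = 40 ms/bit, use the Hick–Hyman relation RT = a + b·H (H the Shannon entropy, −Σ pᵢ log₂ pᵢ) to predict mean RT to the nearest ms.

Each term −pᵢ log₂ pᵢ: 0.25·2 + 0.25·2 + 0.25·2 + 0.25·2; summed, H = 2.000 bits.
Mean RT = a + bH = 290 + 40·2.000 = 370.00 ms.

370 ms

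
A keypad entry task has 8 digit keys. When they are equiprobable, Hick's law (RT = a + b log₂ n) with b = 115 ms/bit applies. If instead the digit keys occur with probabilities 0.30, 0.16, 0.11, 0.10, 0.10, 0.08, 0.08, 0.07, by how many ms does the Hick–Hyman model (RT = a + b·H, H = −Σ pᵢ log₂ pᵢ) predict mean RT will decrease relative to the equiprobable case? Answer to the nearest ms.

Equiprobable entropy H₀ = log₂ 8 = 3.0000 bits.
Skewed entropy H = −Σ pᵢ log₂ pᵢ = 2.8104 bits.
ΔRT = b·(H₀ − H) = 115 × 0.1896 = 21.81 ms.

22 ms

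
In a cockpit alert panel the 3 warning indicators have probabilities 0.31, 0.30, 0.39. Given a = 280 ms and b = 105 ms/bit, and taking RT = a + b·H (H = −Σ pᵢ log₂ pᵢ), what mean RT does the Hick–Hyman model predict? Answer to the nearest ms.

445 ms

Entropy contributions −pᵢ log₂ pᵢ: 0.5238, 0.5211, 0.5298; sum H = 1.5747 bits.
RT = a + bH = 280 + 105·1.5747 = 445.34 ms.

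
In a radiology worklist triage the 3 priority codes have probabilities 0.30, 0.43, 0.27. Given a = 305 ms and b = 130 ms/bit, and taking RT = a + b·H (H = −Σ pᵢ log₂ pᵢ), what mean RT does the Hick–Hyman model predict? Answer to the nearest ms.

Entropy contributions −pᵢ log₂ pᵢ: 0.5211, 0.5236, 0.5100; sum H = 1.5547 bits.
RT = a + bH = 305 + 130·1.5547 = 507.11 ms.

507 ms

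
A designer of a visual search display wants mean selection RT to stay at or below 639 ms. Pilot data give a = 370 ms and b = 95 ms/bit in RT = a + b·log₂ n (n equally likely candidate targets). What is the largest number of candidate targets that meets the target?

Set 370 + 95·log₂ n ≤ 639 → log₂ n ≤ (639 − 370)/95 = 2.8316.
So n ≤ 2^2.8316 = 7.119; the largest integer n is 7.

7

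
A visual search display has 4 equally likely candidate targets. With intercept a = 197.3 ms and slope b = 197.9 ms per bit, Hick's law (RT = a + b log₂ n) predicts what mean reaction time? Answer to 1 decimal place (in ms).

log₂(4) = 2 bits, so RT = 197.3 + 197.9 × 2 ≈ 593.100 ms.

593.1 ms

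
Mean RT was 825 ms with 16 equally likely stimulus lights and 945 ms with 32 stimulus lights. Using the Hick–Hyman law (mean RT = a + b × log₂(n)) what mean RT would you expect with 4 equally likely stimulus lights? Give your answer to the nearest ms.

Fit slope and intercept:
  b = (945 − 825) / (log₂ 32 − log₂ 16) = 120 / (5 − 4) = 120 ms/bit
  a = 825 − 120 × 4 = 345 ms
Then RT(4) = 345 + 120 × log₂ 4 = 345 + 120 × 2 ≈ 585.000 ms.

585 ms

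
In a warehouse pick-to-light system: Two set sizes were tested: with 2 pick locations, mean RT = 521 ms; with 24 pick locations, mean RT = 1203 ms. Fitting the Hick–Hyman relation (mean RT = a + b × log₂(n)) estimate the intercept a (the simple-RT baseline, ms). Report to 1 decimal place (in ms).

330.8 ms

b = (RT₂ − RT₁)/(log₂ n₂ − log₂ n₁) = (1203 − 521)/(4.5850 − 1) = 190.239 ms/bit.
a = RT₁ − b·log₂ n₁ = 521 − 190.239 × 1 = 330.761 ms.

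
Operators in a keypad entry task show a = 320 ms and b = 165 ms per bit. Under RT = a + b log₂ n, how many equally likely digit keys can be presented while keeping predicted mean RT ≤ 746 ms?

5

Set 320 + 165·log₂ n ≤ 746 → log₂ n ≤ (746 − 320)/165 = 2.5818.
So n ≤ 2^2.5818 = 5.987; the largest integer n is 5.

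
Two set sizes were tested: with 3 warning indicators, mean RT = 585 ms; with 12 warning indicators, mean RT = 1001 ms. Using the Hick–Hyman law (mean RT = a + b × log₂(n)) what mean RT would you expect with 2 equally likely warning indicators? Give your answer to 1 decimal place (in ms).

RT is linear in log₂ n, so two points fix the line:
  b = (1001 − 585) / (log₂ 12 − log₂ 3) = 416 / (3.5850 − 1.5850) = 208.000 ms/bit
  a = 585 − 208.000 × 1.5850 = 255.328 ms
Then RT(2) = 255.328 + 208.000 × log₂ 2 = 255.328 + 208.000 × 1 ≈ 463.328 ms.

463.3 ms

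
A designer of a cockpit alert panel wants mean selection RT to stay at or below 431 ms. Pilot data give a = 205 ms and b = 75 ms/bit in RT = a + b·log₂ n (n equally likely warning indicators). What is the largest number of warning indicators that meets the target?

75·log₂ n ≤ 431 − 205 = 226, giving log₂ n ≤ 3.0133 and n ≤ 8.074. The largest whole number is 8.

8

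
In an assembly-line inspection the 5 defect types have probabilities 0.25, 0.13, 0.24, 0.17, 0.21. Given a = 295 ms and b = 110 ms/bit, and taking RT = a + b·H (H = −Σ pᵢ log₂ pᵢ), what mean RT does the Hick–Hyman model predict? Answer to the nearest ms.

H = 0.25·log₂(1/0.25) + 0.13·log₂(1/0.13) + 0.24·log₂(1/0.24) + 0.17·log₂(1/0.17) + 0.21·log₂(1/0.21) = 2.2842 bits.
RT = 295 + 110 × 2.2842 = 546.26 ms.

546 ms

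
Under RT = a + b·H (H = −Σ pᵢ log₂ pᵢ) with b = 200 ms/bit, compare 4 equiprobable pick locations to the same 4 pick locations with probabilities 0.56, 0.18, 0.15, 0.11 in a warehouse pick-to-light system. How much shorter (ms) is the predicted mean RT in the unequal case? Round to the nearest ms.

The RT saving is b·ΔH. Equiprobable H₀ = log₂(4) = 2.0000 bits; with the given probabilities H = 1.6746 bits.
b·(H₀ − H) = 200 × (2.0000 − 1.6746) = 65.08 ms.

65 ms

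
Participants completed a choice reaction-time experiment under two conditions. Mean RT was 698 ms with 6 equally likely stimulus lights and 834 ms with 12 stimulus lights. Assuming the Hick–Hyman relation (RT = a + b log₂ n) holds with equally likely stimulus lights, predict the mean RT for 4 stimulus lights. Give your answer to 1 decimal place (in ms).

618.4 ms

With log₂ n on the abscissa the relation is linear; from the two conditions:
  b = (834 − 698) / (log₂ 12 − log₂ 6) = 136 / (3.5850 − 2.5850) = 136.000 ms/bit
  a = 698 − 136.000 × 2.5850 = 346.445 ms
Then RT(4) = 346.445 + 136.000 × log₂ 4 = 346.445 + 136.000 × 2 ≈ 618.445 ms.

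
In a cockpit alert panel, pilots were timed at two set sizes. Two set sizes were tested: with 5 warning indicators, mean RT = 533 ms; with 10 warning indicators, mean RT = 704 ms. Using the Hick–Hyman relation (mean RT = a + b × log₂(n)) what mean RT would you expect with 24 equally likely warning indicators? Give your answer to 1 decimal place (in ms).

920.0 ms

Fit slope and intercept:
  b = (704 − 533) / (log₂ 10 − log₂ 5) = 171 / (3.3219 − 2.3219) = 171.000 ms/bit
  a = 533 − 171.000 × 2.3219 = 135.950 ms
Then RT(24) = 135.950 + 171.000 × log₂ 24 = 135.950 + 171.000 × 4.5850 ≈ 919.979 ms.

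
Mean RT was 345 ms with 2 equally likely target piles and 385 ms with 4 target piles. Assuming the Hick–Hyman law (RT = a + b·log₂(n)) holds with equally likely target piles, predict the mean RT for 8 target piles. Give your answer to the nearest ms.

425 ms

With log₂ n on the abscissa the relation is linear; from the two conditions:
  b = (385 − 345) / (log₂ 4 − log₂ 2) = 40 / (2 − 1) = 40 ms/bit
  a = 345 − 40 × 1 = 305 ms
Then RT(8) = 305 + 40 × log₂ 8 = 305 + 40 × 3 ≈ 425.000 ms.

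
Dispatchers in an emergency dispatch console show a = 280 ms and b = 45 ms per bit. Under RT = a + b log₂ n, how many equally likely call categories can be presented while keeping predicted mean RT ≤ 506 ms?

32

Set 280 + 45·log₂ n ≤ 506 → log₂ n ≤ (506 − 280)/45 = 5.0222.
So n ≤ 2^5.0222 = 32.497; the largest integer n is 32.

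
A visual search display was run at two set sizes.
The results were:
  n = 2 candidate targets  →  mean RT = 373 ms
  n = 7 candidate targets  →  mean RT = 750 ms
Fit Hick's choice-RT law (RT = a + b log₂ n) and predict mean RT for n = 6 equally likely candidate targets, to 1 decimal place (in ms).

703.6 ms

Solve the two-equation system in a and b:
  b = (750 − 373) / (log₂ 7 − log₂ 2) = 377 / (2.8074 − 1) = 208.592 ms/bit
  a = 373 − 208.592 × 1 = 164.408 ms
Then RT(6) = 164.408 + 208.592 × log₂ 6 = 164.408 + 208.592 × 2.5850 ≈ 703.611 ms.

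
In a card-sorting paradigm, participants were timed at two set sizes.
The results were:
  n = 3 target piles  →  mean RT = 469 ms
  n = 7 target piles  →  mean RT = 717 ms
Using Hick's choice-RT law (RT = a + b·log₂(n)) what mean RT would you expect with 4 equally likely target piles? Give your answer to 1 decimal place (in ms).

553.2 ms

With log₂ n on the abscissa the relation is linear; from the two conditions:
  b = (717 − 469) / (log₂ 7 − log₂ 3) = 248 / (2.8074 − 1.5850) = 202.881 ms/bit
  a = 469 − 202.881 × 1.5850 = 147.441 ms
Then RT(4) = 147.441 + 202.881 × log₂ 4 = 147.441 + 202.881 × 2 ≈ 553.203 ms.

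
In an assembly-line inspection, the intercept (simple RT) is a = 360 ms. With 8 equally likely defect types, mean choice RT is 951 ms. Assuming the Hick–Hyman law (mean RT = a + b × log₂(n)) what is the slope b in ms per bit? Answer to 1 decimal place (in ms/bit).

197.0 ms/bit

log₂(8) = 3 bits.
b = (RT − a)/log₂ n = (951 − 360) / 3 = 197.000 ms/bit.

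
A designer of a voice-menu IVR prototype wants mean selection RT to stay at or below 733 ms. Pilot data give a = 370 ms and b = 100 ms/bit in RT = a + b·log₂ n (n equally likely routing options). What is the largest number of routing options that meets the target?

Set 370 + 100·log₂ n ≤ 733 → log₂ n ≤ (733 − 370)/100 = 3.6300.
So n ≤ 2^3.6300 = 12.381; the largest integer n is 12.

12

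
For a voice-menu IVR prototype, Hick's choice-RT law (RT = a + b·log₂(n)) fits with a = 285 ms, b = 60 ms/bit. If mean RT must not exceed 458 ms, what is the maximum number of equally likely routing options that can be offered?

7

60·log₂ n ≤ 458 − 285 = 173, giving log₂ n ≤ 2.8833 and n ≤ 7.379. The largest whole number is 7.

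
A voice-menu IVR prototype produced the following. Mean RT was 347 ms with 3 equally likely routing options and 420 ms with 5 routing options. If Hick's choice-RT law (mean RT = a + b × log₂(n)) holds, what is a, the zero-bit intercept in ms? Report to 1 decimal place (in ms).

The slope on a log₂ axis is (420 − 347) / (2.3219 − 1.5850) = 99.055 ms/bit.
a = RT₁ − b·log₂ n₁ = 347 − 99.055 × 1.5850 = 190.002 ms.

190.0 ms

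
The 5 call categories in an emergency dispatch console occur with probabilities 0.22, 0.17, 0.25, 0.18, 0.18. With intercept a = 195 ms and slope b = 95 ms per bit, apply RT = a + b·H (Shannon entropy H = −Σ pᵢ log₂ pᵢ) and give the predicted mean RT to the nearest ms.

H = 0.22·log₂(1/0.22) + 0.17·log₂(1/0.17) + 0.25·log₂(1/0.25) + 0.18·log₂(1/0.18) + 0.18·log₂(1/0.18) = 2.3058 bits.
RT = 195 + 95 × 2.3058 = 414.05 ms.

414 ms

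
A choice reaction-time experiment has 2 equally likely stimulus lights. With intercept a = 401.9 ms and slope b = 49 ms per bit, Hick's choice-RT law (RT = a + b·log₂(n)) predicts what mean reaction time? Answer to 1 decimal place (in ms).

450.9 ms

log₂(2) = 1 bits, so RT = 401.9 + 49 × 1 ≈ 450.900 ms.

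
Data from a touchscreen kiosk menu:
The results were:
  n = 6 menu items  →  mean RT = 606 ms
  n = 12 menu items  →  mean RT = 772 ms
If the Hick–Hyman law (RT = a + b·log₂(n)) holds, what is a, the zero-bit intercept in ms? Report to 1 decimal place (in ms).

176.9 ms

Slope: b = (772 − 606) / (log₂ 12 − log₂ 6) = 166/1.0000 = 166.000 ms/bit.
Intercept: a = 606 − 166.000·log₂(6) = 176.896 ms.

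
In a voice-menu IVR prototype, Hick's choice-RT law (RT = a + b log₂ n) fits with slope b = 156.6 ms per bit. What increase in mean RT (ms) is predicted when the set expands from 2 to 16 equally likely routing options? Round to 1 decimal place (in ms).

ΔRT = (a + b log₂ n₂) − (a + b log₂ n₁) = b·(log₂ n₂ − log₂ n₁).
log₂(16) − log₂(2) = log₂(16/2) = log₂(8) = 3.
ΔRT = 156.6 × 3.0000 = 469.800 ms.

469.8 ms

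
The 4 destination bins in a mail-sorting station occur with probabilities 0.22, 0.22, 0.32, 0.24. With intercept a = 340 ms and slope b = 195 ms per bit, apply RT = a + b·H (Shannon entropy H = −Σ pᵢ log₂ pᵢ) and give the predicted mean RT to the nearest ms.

726 ms

H = 0.22·log₂(1/0.22) + 0.22·log₂(1/0.22) + 0.32·log₂(1/0.32) + 0.24·log₂(1/0.24) = 1.9813 bits.
RT = 340 + 195 × 1.9813 = 726.36 ms.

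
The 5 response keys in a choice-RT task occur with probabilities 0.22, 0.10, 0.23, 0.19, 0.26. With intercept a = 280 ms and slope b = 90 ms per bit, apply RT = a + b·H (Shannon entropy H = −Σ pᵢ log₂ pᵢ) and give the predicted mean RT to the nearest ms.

483 ms

H = 0.22·log₂(1/0.22) + 0.10·log₂(1/0.10) + 0.23·log₂(1/0.23) + 0.19·log₂(1/0.19) + 0.26·log₂(1/0.26) = 2.2609 bits.
RT = 280 + 90 × 2.2609 = 483.49 ms.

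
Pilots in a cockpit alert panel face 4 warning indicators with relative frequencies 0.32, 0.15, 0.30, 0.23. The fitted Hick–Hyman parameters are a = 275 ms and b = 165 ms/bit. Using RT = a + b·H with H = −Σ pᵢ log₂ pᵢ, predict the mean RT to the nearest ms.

596 ms

H = 0.32·log₂(1/0.32) + 0.15·log₂(1/0.15) + 0.30·log₂(1/0.30) + 0.23·log₂(1/0.23) = 1.9453 bits.
RT = 275 + 165 × 1.9453 = 595.98 ms.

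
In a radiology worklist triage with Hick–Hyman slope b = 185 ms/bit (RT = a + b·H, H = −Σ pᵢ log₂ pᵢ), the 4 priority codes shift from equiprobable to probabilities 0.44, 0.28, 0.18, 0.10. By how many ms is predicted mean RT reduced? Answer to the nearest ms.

35 ms

Equiprobable entropy H₀ = log₂ 4 = 2.0000 bits.
Skewed entropy H = −Σ pᵢ log₂ pᵢ = 1.8129 bits.
ΔRT = b·(H₀ − H) = 185 × 0.1871 = 34.62 ms.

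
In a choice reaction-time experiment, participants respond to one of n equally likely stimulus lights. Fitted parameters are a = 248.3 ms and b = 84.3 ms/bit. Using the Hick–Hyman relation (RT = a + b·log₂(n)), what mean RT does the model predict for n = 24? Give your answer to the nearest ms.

log₂(24) = 4.5850 bits, so RT = 248.3 + 84.3 × 4.5850 ≈ 634.812 ms.

635 ms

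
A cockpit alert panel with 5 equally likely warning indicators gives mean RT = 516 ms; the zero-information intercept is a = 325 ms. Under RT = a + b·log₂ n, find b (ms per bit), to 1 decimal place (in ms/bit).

log₂(5) = 2.3219 bits.
b = (RT − a)/log₂ n = (516 − 325) / 2.3219 = 82.259 ms/bit.

82.3 ms/bit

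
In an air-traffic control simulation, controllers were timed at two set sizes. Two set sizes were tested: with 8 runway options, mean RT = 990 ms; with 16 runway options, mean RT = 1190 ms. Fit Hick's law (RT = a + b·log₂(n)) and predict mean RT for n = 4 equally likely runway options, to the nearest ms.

RT is linear in log₂ n, so two points fix the line:
  b = (1190 − 990) / (log₂ 16 − log₂ 8) = 200 / (4 − 3) = 200 ms/bit
  a = 990 − 200 × 3 = 390 ms
Then RT(4) = 390 + 200 × log₂ 4 = 390 + 200 × 2 ≈ 790.000 ms.

790 ms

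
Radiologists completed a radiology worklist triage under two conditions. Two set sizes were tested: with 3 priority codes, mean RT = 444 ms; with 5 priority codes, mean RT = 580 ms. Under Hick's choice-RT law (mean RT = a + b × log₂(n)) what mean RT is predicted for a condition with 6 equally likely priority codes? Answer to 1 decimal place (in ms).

628.5 ms

Fit slope and intercept:
  b = (580 − 444) / (log₂ 5 − log₂ 3) = 136 / (2.3219 − 1.5850) = 184.541 ms/bit
  a = 444 − 184.541 × 1.5850 = 151.510 ms
Then RT(6) = 151.510 + 184.541 × log₂ 6 = 151.510 + 184.541 × 2.5850 ≈ 628.541 ms.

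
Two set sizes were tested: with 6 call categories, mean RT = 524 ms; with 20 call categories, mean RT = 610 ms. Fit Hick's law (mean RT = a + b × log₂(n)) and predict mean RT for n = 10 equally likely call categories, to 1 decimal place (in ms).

Solve the two-equation system in a and b:
  b = (610 − 524) / (log₂ 20 − log₂ 6) = 86 / (4.3219 − 2.5850) = 49.512 ms/bit
  a = 524 − 49.512 × 2.5850 = 396.014 ms
Then RT(10) = 396.014 + 49.512 × log₂ 10 = 396.014 + 49.512 × 3.3219 ≈ 560.488 ms.

560.5 ms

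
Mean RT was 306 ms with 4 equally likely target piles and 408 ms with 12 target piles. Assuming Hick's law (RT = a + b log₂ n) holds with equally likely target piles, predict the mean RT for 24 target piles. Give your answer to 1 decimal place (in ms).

Fit slope and intercept:
  b = (408 − 306) / (log₂ 12 − log₂ 4) = 102 / (3.5850 − 2) = 64.355 ms/bit
  a = 306 − 64.355 × 2 = 177.290 ms
Then RT(24) = 177.290 + 64.355 × log₂ 24 = 177.290 + 64.355 × 4.5850 ≈ 472.355 ms.

472.4 ms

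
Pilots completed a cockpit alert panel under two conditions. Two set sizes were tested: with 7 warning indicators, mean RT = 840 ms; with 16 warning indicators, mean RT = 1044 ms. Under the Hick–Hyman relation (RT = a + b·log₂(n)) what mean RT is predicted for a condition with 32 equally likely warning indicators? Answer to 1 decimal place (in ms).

1215.0 ms

Fit slope and intercept:
  b = (1044 − 840) / (log₂ 16 − log₂ 7) = 204 / (4 − 2.8074) = 171.048 ms/bit
  a = 840 − 171.048 × 2.8074 = 359.807 ms
Then RT(32) = 359.807 + 171.048 × log₂ 32 = 359.807 + 171.048 × 5 ≈ 1215.048 ms.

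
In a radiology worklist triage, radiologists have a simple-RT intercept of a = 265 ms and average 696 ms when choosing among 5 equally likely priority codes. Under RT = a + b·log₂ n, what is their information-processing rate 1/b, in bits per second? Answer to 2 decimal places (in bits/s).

5.39 bits/s

Choice component = 696 − 265 = 431 ms over log₂(5) = 2.3219 bits.
b = 431 / 2.3219 = 185.622 ms/bit, so 1/b = 5.387 bits/s.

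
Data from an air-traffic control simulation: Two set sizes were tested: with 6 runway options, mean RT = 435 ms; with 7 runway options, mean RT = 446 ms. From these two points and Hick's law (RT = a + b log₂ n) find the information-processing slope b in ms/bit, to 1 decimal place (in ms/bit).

49.5 ms/bit

b = (RT₂ − RT₁)/(log₂ n₂ − log₂ n₁) = (446 − 435)/(2.8074 − 2.5850) = 49.462 ms/bit.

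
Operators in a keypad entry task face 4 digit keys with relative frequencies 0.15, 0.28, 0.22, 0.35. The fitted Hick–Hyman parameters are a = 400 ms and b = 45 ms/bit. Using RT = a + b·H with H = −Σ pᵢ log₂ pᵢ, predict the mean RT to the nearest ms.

Entropy contributions −pᵢ log₂ pᵢ: 0.4105, 0.5142, 0.4806, 0.5301; sum H = 1.9354 bits.
RT = a + bH = 400 + 45·1.9354 = 487.09 ms.

487 ms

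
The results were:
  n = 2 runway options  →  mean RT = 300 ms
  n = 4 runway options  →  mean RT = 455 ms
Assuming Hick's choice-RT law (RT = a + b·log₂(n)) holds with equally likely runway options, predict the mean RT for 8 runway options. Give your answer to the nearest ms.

Fit slope and intercept:
  b = (455 − 300) / (log₂ 4 − log₂ 2) = 155 / (2 − 1) = 155 ms/bit
  a = 300 − 155 × 1 = 145 ms
Then RT(8) = 145 + 155 × log₂ 8 = 145 + 155 × 3 ≈ 610.000 ms.

610 ms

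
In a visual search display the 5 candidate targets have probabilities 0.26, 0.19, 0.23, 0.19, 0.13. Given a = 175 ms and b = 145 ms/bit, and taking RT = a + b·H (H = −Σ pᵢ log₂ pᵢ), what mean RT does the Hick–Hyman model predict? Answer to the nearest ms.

Entropy contributions −pᵢ log₂ pᵢ: 0.5053, 0.4552, 0.4877, 0.4552, 0.3826; sum H = 2.2861 bits.
RT = a + bH = 175 + 145·2.2861 = 506.48 ms.

506 ms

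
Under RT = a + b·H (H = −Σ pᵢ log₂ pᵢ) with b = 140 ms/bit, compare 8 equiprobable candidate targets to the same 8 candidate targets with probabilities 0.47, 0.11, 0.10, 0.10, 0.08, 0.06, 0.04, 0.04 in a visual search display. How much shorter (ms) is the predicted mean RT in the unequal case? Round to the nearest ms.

The RT saving is b·ΔH. Equiprobable H₀ = log₂(8) = 3.0000 bits; with the given probabilities H = 2.4332 bits.
b·(H₀ − H) = 140 × (3.0000 − 2.4332) = 79.35 ms.

79 ms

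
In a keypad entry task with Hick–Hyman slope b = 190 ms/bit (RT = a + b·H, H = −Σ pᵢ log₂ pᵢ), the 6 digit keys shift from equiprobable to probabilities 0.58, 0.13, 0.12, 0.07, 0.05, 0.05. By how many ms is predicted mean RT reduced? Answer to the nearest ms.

The RT saving is b·ΔH. Equiprobable H₀ = log₂(6) = 2.5850 bits; with the given probabilities H = 1.9063 bits.
b·(H₀ − H) = 190 × (2.5850 − 1.9063) = 128.95 ms.

129 ms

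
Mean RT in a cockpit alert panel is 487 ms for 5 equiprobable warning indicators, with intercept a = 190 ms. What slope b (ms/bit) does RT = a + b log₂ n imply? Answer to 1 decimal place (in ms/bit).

5 alternatives carry log₂ 5 = 2.3219 bits; the choice cost is 487 − 190 = 297 ms, so b = 297/2.3219 = 127.911 ms/bit.

127.9 ms/bit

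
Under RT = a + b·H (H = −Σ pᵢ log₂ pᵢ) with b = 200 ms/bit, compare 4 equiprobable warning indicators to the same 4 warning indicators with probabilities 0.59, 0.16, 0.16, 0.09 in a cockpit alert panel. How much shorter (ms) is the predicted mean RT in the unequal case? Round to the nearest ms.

Equiprobable entropy H₀ = log₂ 4 = 2.0000 bits.
Skewed entropy H = −Σ pᵢ log₂ pᵢ = 1.6078 bits.
ΔRT = b·(H₀ − H) = 200 × 0.3922 = 78.44 ms.

78 ms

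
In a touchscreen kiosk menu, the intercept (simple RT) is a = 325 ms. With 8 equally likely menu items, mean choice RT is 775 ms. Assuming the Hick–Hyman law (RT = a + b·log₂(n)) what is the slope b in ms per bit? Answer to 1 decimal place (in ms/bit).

150.0 ms/bit

b = (775 − 325) / log₂(8) = 450 / 3 = 150.000 ms/bit.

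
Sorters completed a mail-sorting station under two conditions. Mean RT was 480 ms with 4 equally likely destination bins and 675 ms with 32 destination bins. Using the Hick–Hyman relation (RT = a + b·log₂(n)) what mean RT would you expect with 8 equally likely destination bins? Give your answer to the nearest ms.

545 ms

Fit slope and intercept:
  b = (675 − 480) / (log₂ 32 − log₂ 4) = 195 / (5 − 2) = 65 ms/bit
  a = 480 − 65 × 2 = 350 ms
Then RT(8) = 350 + 65 × log₂ 8 = 350 + 65 × 3 ≈ 545.000 ms.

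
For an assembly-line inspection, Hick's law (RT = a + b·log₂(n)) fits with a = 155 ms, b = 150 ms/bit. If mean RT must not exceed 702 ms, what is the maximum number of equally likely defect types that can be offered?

12

150·log₂ n ≤ 702 − 155 = 547, giving log₂ n ≤ 3.6467 and n ≤ 12.524. The largest whole number is 12.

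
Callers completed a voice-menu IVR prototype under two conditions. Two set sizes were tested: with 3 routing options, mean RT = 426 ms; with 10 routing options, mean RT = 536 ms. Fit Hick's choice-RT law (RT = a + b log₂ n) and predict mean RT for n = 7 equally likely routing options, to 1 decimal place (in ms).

Fit slope and intercept:
  b = (536 − 426) / (log₂ 10 − log₂ 3) = 110 / (3.3219 − 1.5850) = 63.329 ms/bit
  a = 426 − 63.329 × 1.5850 = 325.626 ms
Then RT(7) = 325.626 + 63.329 × log₂ 7 = 325.626 + 63.329 × 2.8074 ≈ 503.413 ms.

503.4 ms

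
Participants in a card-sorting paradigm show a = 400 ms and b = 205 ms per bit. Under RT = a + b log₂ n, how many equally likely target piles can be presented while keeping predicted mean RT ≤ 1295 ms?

Information budget: (1295 − 400)/205 = 4.3659 bits, so n ≤ 2^4.3659 = 20.618 → at most 20.

20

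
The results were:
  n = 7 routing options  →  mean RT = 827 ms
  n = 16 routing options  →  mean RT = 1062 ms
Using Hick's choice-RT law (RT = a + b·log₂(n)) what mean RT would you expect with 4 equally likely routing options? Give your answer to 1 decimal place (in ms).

Solve the two-equation system in a and b:
  b = (1062 − 827) / (log₂ 16 − log₂ 7) = 235 / (4 − 2.8074) = 197.041 ms/bit
  a = 827 − 197.041 × 2.8074 = 273.836 ms
Then RT(4) = 273.836 + 197.041 × log₂ 4 = 273.836 + 197.041 × 2 ≈ 667.918 ms.

667.9 ms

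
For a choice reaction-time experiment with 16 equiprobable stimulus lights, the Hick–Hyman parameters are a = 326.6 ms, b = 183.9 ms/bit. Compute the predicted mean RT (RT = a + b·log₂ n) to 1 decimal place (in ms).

1062.2 ms

log₂(16) = 4 bits, so RT = 326.6 + 183.9 × 4 ≈ 1062.200 ms.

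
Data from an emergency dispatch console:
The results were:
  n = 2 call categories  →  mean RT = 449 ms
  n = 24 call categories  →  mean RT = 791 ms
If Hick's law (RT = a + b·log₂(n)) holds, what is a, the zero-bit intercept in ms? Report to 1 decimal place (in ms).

353.6 ms

b = (RT₂ − RT₁)/(log₂ n₂ − log₂ n₁) = (791 − 449)/(4.5850 − 1) = 95.398 ms/bit.
a = RT₁ − b·log₂ n₁ = 449 − 95.398 × 1 = 353.602 ms.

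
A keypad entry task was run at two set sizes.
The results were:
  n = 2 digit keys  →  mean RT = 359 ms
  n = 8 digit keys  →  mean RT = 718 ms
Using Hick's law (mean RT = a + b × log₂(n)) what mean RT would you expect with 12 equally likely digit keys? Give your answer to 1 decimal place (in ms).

With log₂ n on the abscissa the relation is linear; from the two conditions:
  b = (718 − 359) / (log₂ 8 − log₂ 2) = 359 / (3 − 1) = 179.500 ms/bit
  a = 359 − 179.500 × 1 = 179.500 ms
Then RT(12) = 179.500 + 179.500 × log₂ 12 = 179.500 + 179.500 × 3.5850 ≈ 823.001 ms.

823.0 ms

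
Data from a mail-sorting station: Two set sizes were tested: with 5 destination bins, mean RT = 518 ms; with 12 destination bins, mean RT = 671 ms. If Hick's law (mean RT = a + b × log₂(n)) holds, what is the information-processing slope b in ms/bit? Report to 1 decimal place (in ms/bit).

b = (RT₂ − RT₁)/(log₂ n₂ − log₂ n₁) = (671 − 518)/(3.5850 − 2.3219) = 121.137 ms/bit.

121.1 ms/bit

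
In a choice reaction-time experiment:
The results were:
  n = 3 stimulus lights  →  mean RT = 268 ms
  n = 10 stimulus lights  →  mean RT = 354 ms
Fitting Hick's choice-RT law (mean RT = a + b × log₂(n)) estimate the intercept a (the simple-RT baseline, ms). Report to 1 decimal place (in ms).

189.5 ms

The slope on a log₂ axis is (354 − 268) / (3.3219 − 1.5850) = 49.512 ms/bit.
a = RT₁ − b·log₂ n₁ = 268 − 49.512 × 1.5850 = 189.526 ms.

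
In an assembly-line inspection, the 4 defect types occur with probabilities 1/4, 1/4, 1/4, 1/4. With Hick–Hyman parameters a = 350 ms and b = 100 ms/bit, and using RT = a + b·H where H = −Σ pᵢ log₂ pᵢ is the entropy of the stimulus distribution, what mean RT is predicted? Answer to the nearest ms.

550 ms

H = −Σ pᵢ log₂ pᵢ = 0.25·2 + 0.25·2 + 0.25·2 + 0.25·2 = 2.000 bits.
RT = 350 + 100 × 2.000 = 550.00 ms.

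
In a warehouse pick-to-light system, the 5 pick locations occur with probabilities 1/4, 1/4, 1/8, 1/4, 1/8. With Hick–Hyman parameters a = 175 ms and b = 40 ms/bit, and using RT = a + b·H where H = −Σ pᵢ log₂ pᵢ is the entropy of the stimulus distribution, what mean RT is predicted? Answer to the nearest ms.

H = −Σ pᵢ log₂ pᵢ = 0.25·2 + 0.25·2 + 0.125·3 + 0.25·2 + 0.125·3 = 2.250 bits.
RT = 175 + 40 × 2.250 = 265.00 ms.

265 ms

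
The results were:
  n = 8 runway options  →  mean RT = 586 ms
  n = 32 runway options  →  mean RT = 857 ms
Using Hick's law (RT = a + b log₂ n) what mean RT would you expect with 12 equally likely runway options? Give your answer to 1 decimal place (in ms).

665.3 ms

Fit slope and intercept:
  b = (857 − 586) / (log₂ 32 − log₂ 8) = 271 / (5 − 3) = 135.500 ms/bit
  a = 586 − 135.500 × 3 = 179.500 ms
Then RT(12) = 179.500 + 135.500 × log₂ 12 = 179.500 + 135.500 × 3.5850 ≈ 665.262 ms.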